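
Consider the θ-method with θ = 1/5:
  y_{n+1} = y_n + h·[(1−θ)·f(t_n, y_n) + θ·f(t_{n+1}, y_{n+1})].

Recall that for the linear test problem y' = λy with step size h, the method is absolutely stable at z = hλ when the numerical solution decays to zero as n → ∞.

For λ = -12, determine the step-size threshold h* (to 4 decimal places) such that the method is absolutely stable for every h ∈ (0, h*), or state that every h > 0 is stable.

Test eqn y'=λy, z=hλ:
  y_{n+1} = y_n + z·[4/5·y_n + 1/5·y_{n+1}] ⇒ (1 − 1/5z)y_{n+1} = (1 + 4/5z)y_n
  ⇒ R(z) = (1 + 4/5z)/(1 − 1/5z).

Boundary: |R(x)|=1, x<0.
x=-1.69: |R|=0.2631
R=−1: 1+4/5x = −1+1/5x ⇒ -3/5x=2 ⇒ x=2/(-3/5)=-3.3333
Confirm numerically:
  x=-2.123: |R|=0.49024 <1
  x=-1.836: |R|=0.34289 <1
  x=-1.339: |R|=0.05616 <1
  x=-3.902: |R|=1.19164 >1
  x=-3.543: |R|=1.07363 >1
So |R|<1 on (-3.3333, 0).

(-3.3333,0); λ=-12 ⇒ h* = (10/3)/12 = 0.2778.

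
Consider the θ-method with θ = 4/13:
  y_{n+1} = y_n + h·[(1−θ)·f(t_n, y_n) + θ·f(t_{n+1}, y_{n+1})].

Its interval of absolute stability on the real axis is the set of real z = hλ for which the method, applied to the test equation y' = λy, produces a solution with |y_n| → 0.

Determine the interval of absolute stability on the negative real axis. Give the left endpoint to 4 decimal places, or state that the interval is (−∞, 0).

With y'=λy (z=hλ):
  y_{n+1} = y_n + z·[9/13·y_n + 4/13·y_{n+1}] ⇒ (1 − 4/13z)y_{n+1} = (1 + 9/13z)y_n
  ⇒ R(z) = (1 + 9/13z)/(1 − 4/13z).

Find x<0 with |R(x)|<1.
x=-0.66: |R|=0.4514
R=−1: 1+9/13x = −1+4/13x ⇒ -5/13x=2 ⇒ x=2/(-5/13)=-5.2000
Confirm numerically:
  x=-4.776: |R|=0.93396 <1
  x=-3.497: |R|=0.68449 <1
  x=-3.360: |R|=0.65204 <1
  x=-3.175: |R|=0.60603 <1
  x=-5.677: |R|=1.06679 >1
  x=-5.594: |R|=1.05569 >1
Stable set (-5.2000, 0).

z∈(-5.2000,0).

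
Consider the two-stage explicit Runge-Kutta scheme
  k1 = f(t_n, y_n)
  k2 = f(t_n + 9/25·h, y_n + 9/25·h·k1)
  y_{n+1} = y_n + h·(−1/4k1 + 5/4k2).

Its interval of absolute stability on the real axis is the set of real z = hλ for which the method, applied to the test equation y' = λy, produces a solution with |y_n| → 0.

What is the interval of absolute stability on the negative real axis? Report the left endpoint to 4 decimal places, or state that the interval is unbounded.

(-2.2222, 0).

Test eqn y'=λy, z=hλ:
  k1=λy_n ⇒ h·k1=z·y_n;  k2=λ(1+9/25z)y_n ⇒ h·k2=z(1+9/25z)y_n
  y_{n+1}/y_n = 1 − 1/4z + 5/4z(1+9/25z) = 1 + z + 9/20z²
  Hence R(z) = 1 + z + 9/20z².

Solve |R(x)|<1 on ℝ⁻.
x=-1.55: |R|=0.5311
R=1: x+9/20x²=0 ⇒ x=−20/9=-2.2222; min R=1−1/(4·9/20)=0.4444>−1
Confirm numerically:
  x=-2.160: |R|=0.93952 <1
  x=-2.017: |R|=0.81373 <1
  x=-1.288: |R|=0.45852 <1
  x=-2.660: |R|=1.52402 >1
  x=-2.625: |R|=1.47578 >1
  x=-2.599: |R|=1.44066 >1
So |R|<1 on (-2.2222, 0).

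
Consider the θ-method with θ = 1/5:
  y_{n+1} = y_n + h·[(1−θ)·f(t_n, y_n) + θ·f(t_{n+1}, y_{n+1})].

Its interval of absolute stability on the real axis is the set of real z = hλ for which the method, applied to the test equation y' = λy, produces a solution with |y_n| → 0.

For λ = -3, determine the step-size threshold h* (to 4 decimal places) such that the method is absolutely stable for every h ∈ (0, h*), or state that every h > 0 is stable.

(-3.3333,0); λ=-3 ⇒ h* = (10/3)/3 = 1.1111.

With y'=λy (z=hλ):
  y_{n+1} = y_n + z·[4/5·y_n + 1/5·y_{n+1}] ⇒ (1 − 1/5z)y_{n+1} = (1 + 4/5z)y_n
  Hence R(z) = (1 + 4/5z)/(1 − 1/5z).

Boundary: |R(x)|=1, x<0.
x=-0.49: |R|=0.5537
R=−1: 1+4/5x = −1+1/5x ⇒ -3/5x=2 ⇒ x=2/(-3/5)=-3.3333
Confirm numerically:
  x=-2.978: |R|=0.86638 <1
  x=-2.075: |R|=0.46643 <1
  x=-1.489: |R|=0.14733 <1
  x=-3.488: |R|=1.05467 >1
  x=-3.363: |R|=1.01064 >1
Interval (-3.3333, 0).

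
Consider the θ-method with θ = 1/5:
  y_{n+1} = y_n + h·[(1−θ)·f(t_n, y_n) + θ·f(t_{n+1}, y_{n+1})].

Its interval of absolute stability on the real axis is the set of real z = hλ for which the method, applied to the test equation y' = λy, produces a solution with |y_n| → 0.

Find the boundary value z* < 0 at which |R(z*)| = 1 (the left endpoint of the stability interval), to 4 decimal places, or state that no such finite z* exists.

With y'=λy (z=hλ):
  y_{n+1} = y_n + z·[4/5·y_n + 1/5·y_{n+1}] ⇒ (1 − 1/5z)y_{n+1} = (1 + 4/5z)y_n
  so R(z) = (1 + 4/5z)/(1 − 1/5z).

Boundary: |R(x)|=1, x<0.
x=-0.88: |R|=0.2517
R=−1: 1+4/5x = −1+1/5x ⇒ -3/5x=2 ⇒ x=2/(-3/5)=-3.3333
Confirm numerically:
  x=-3.214: |R|=0.95642 <1
  x=-2.641: |R|=0.72818 <1
  x=-2.616: |R|=0.71744 <1
  x=-2.613: |R|=0.71614 <1
  x=-3.843: |R|=1.17291 >1
  x=-3.435: |R|=1.03616 >1
Stable set (-3.3333, 0).

z* = -3.3333.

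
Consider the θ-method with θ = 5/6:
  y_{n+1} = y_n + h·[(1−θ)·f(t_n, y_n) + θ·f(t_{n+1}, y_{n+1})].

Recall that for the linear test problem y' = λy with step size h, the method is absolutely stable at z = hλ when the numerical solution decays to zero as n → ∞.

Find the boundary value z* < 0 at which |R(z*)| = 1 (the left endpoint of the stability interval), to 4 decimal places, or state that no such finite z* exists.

unbounded; (−∞, 0).

Set f=λy, z=hλ:
  y_{n+1} = y_n + z·[1/6·y_n + 5/6·y_{n+1}] ⇒ (1 − 5/6z)y_{n+1} = (1 + 1/6z)y_n
  Hence R(z) = (1 + 1/6z)/(1 − 5/6z).

Solve |R(x)|<1 on ℝ⁻.
x=-1.47: |R|=0.3393
x=-2: |R|=0.2500
x=-10: |R|=0.0714
x=-100: |R|=0.1858
θ=5/6≥1/2 ⇒ |1+1/6x|<|1−5/6x| ∀x<0 ⇒ interval (−∞,0).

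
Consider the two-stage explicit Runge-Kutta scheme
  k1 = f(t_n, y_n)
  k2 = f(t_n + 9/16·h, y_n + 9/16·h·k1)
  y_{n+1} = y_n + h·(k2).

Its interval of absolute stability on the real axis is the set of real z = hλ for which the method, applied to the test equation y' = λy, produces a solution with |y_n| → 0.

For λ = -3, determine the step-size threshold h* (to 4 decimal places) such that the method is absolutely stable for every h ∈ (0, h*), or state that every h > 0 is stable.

(-1.7778,0); λ=-3 ⇒ h* = (16/9)/3 = 0.5926.

Test eqn y'=λy, z=hλ:
  k1=λy_n ⇒ h·k1=z·y_n;  k2=λ(1+9/16z)y_n ⇒ h·k2=z(1+9/16z)y_n
  y_{n+1}/y_n = 1 + z(1+9/16z) = 1 + z + 9/16z²
  R(z) = 1 + z + 9/16z².

Solve |R(x)|<1 on ℝ⁻.
x=-0.35: |R|=0.7189
R=1: x+9/16x²=0 ⇒ x=−16/9=-1.7778; min R=1−1/(4·9/16)=0.5556>−1
Confirm numerically:
  x=-1.476: |R|=0.74945 <1
  x=-1.429: |R|=0.71965 <1
  x=-1.313: |R|=0.65673 <1
  x=-2.228: |R|=1.56424 >1
  x=-1.928: |R|=1.16292 >1
Interval (-1.7778, 0).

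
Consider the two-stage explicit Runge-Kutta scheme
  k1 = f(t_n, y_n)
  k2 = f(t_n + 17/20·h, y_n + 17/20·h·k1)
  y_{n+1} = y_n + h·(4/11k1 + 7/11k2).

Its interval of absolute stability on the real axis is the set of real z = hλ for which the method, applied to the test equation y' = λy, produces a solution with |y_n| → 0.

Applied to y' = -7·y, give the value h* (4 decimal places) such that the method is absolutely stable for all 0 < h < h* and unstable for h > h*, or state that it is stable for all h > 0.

Set f=λy, z=hλ:
  k1=λy_n ⇒ h·k1=z·y_n;  k2=λ(1+17/20z)y_n ⇒ h·k2=z(1+17/20z)y_n
  y_{n+1}/y_n = 1 + 4/11z + 7/11z(1+17/20z) = 1 + z + 119/220z²
  Hence R(z) = 1 + z + 119/220z².

Find x<0 with |R(x)|<1.
x=-0.36: |R|=0.7101
R=1: x+119/220x²=0 ⇒ x=−220/119=-1.8487; min R=1−1/(4·119/220)=0.5378>−1
Confirm numerically:
  x=-1.671: |R|=0.83935 <1
  x=-1.348: |R|=0.63489 <1
  x=-1.161: |R|=0.56810 <1
  x=-0.814: |R|=0.54440 <1
  x=-2.304: |R|=1.56737 >1
  x=-2.209: |R|=1.43046 >1
Stable set (-1.8487, 0).

(-1.8487,0); λ=-7 ⇒ h* = (220/119)/7 = 0.2641.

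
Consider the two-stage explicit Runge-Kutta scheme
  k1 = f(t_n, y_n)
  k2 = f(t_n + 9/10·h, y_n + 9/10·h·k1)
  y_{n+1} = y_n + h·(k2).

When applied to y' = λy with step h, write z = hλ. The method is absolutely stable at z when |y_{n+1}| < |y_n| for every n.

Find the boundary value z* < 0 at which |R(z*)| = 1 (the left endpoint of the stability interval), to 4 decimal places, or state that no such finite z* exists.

left endpoint -1.1111.

On y'=λy, z=hλ:
  k1=λy_n ⇒ h·k1=z·y_n;  k2=λ(1+9/10z)y_n ⇒ h·k2=z(1+9/10z)y_n
  y_{n+1}/y_n = 1 + z(1+9/10z) = 1 + z + 9/10z²
  ⇒ R(z) = 1 + z + 9/10z².

Boundary: |R(x)|=1, x<0.
x=-0.81: |R|=0.7805
R=1: x+9/10x²=0 ⇒ x=−10/9=-1.1111; min R=1−1/(4·9/10)=0.7222>−1
Confirm numerically:
  x=-1.012: |R|=0.90973 <1
  x=-0.684: |R|=0.73707 <1
  x=-0.522: |R|=0.72324 <1
  x=-1.533: |R|=1.58208 >1
  x=-1.302: |R|=1.22368 >1
  x=-1.198: |R|=1.09368 >1
Interval (-1.1111, 0).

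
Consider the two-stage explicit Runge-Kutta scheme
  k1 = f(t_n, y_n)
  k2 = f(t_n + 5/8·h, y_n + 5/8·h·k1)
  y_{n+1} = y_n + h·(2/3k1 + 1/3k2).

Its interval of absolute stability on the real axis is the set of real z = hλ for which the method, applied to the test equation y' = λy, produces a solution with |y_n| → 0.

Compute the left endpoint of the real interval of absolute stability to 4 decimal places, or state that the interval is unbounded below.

z* = -4.8000.

With y'=λy (z=hλ):
  k1=λy_n ⇒ h·k1=z·y_n;  k2=λ(1+5/8z)y_n ⇒ h·k2=z(1+5/8z)y_n
  y_{n+1}/y_n = 1 + 2/3z + 1/3z(1+5/8z) = 1 + z + 5/24z²
  R(z) = 1 + z + 5/24z².

Need |R(x)|<1, x<0.
x=-1.6: |R|=0.0667
R=1: x+5/24x²=0 ⇒ x=−24/5=-4.8000; min R=1−1/(4·5/24)=-0.2000>−1
Confirm numerically:
  x=-4.293: |R|=0.54655 <1
  x=-3.699: |R|=0.15154 <1
  x=-2.770: |R|=0.17148 <1
  x=-2.561: |R|=0.19460 <1
  x=-5.361: |R|=1.62657 >1
  x=-5.129: |R|=1.35155 >1
Stable set (-4.8000, 0).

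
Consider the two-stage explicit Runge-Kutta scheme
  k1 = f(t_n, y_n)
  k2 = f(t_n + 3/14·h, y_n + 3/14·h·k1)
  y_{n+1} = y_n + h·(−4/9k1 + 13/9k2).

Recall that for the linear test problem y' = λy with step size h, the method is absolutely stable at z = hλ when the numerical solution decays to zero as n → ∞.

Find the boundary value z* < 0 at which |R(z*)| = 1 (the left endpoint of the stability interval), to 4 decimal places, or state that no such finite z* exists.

On y'=λy, z=hλ:
  k1=λy_n ⇒ h·k1=z·y_n;  k2=λ(1+3/14z)y_n ⇒ h·k2=z(1+3/14z)y_n
  y_{n+1}/y_n = 1 − 4/9z + 13/9z(1+3/14z) = 1 + z + 13/42z²
  ⇒ R(z) = 1 + z + 13/42z².

Need |R(x)|<1, x<0.
x=-0.75: |R|=0.4241
R=1: x+13/42x²=0 ⇒ x=−42/13=-3.2308; min R=1−1/(4·13/42)=0.1923>−1
Confirm numerically:
  x=-3.132: |R|=0.90425 <1
  x=-2.902: |R|=0.70469 <1
  x=-2.470: |R|=0.41837 <1
  x=-2.320: |R|=0.34598 <1
  x=-3.577: |R|=1.38334 >1
  x=-3.449: |R|=1.23297 >1
  x=-3.292: |R|=1.06239 >1
Interval (-3.2308, 0).

z* = -3.2308.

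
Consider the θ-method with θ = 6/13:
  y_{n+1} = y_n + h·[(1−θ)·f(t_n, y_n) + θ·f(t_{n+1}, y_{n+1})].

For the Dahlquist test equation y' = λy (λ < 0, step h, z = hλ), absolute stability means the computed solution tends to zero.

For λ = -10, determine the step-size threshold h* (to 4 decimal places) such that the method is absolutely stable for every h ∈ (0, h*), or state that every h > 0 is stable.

Set f=λy, z=hλ:
  y_{n+1} = y_n + z·[7/13·y_n + 6/13·y_{n+1}] ⇒ (1 − 6/13z)y_{n+1} = (1 + 7/13z)y_n
  Hence R(z) = (1 + 7/13z)/(1 − 6/13z).

Find x<0 with |R(x)|<1.
x=-1.18: |R|=0.2361
R=−1: 1+7/13x = −1+6/13x ⇒ -1/13x=2 ⇒ x=2/(-1/13)=-26.0000
Confirm numerically:
  x=-24.355: |R|=0.98966 <1
  x=-20.015: |R|=0.95503 <1
  x=-14.212: |R|=0.88005 <1
  x=-26.370: |R|=1.00216 >1
  x=-26.301: |R|=1.00176 >1
  x=-26.296: |R|=1.00173 >1
Stable set (-26.0000, 0).

(-26.0000,0); λ=-10 ⇒ h* = (26)/10 = 2.6000.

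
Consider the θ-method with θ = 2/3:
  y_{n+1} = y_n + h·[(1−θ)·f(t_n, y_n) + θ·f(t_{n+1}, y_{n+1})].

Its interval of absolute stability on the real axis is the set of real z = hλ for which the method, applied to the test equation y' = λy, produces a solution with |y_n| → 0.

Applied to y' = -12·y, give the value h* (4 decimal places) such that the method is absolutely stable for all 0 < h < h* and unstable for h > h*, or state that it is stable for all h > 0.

Set f=λy, z=hλ:
  y_{n+1} = y_n + z·[1/3·y_n + 2/3·y_{n+1}] ⇒ (1 − 2/3z)y_{n+1} = (1 + 1/3z)y_n
  Hence R(z) = (1 + 1/3z)/(1 − 2/3z).

Boundary: |R(x)|=1, x<0.
x=-1.33: |R|=0.2951
x=-2: |R|=0.1429
x=-10: |R|=0.3043
x=-100: |R|=0.4778
θ=2/3≥1/2 ⇒ |1+1/3x|<|1−2/3x| ∀x<0 ⇒ interval (−∞,0).

interval (−∞, 0). Any h>0 works for λ=-12.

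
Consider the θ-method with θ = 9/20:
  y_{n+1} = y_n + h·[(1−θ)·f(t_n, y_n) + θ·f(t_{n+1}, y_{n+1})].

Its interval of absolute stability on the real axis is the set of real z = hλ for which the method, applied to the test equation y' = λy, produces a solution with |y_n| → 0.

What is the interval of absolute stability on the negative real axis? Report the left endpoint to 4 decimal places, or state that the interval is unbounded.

(-20.0000, 0).

With y'=λy (z=hλ):
  y_{n+1} = y_n + z·[11/20·y_n + 9/20·y_{n+1}] ⇒ (1 − 9/20z)y_{n+1} = (1 + 11/20z)y_n
  R(z) = (1 + 11/20z)/(1 − 9/20z).

Find x<0 with |R(x)|<1.
x=-0.32: |R|=0.7203
R=−1: 1+11/20x = −1+9/20x ⇒ -1/10x=2 ⇒ x=2/(-1/10)=-20.0000
Confirm numerically:
  x=-14.050: |R|=0.91874 <1
  x=-13.386: |R|=0.90583 <1
  x=-8.676: |R|=0.76910 <1
  x=-20.381: |R|=1.00375 >1
  x=-20.248: |R|=1.00245 >1
Interval (-20.0000, 0).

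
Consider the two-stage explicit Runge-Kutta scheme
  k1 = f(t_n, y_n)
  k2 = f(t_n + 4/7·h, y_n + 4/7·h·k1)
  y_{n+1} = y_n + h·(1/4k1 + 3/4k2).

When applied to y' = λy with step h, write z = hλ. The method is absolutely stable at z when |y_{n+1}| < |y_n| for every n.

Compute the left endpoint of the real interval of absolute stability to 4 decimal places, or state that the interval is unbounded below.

Test eqn y'=λy, z=hλ:
  k1=λy_n ⇒ h·k1=z·y_n;  k2=λ(1+4/7z)y_n ⇒ h·k2=z(1+4/7z)y_n
  y_{n+1}/y_n = 1 + 1/4z + 3/4z(1+4/7z) = 1 + z + 3/7z²
  so R(z) = 1 + z + 3/7z².

Need |R(x)|<1, x<0.
x=-1.51: |R|=0.4672
R=1: x+3/7x²=0 ⇒ x=−7/3=-2.3333; min R=1−1/(4·3/7)=0.4167>−1
Confirm numerically:
  x=-1.948: |R|=0.67830 <1
  x=-1.706: |R|=0.54133 <1
  x=-1.246: |R|=0.41936 <1
  x=-2.756: |R|=1.49923 >1
  x=-2.682: |R|=1.40077 >1
  x=-2.439: |R|=1.11045 >1
Interval (-2.3333, 0).

left endpoint -2.3333.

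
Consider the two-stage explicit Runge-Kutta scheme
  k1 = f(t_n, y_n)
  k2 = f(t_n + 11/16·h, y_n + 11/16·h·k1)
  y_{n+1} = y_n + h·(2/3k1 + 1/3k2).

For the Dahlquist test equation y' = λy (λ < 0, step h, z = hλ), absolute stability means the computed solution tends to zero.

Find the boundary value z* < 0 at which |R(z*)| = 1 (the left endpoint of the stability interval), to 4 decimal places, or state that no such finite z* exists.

With y'=λy (z=hλ):
  k1=λy_n ⇒ h·k1=z·y_n;  k2=λ(1+11/16z)y_n ⇒ h·k2=z(1+11/16z)y_n
  y_{n+1}/y_n = 1 + 2/3z + 1/3z(1+11/16z) = 1 + z + 11/48z²
  R(z) = 1 + z + 11/48z².

Solve |R(x)|<1 on ℝ⁻.
x=-0.91: |R|=0.2798
R=1: x+11/48x²=0 ⇒ x=−48/11=-4.3636; min R=1−1/(4·11/48)=-0.0909>−1
Confirm numerically:
  x=-3.991: |R|=0.65919 <1
  x=-3.635: |R|=0.39303 <1
  x=-2.916: |R|=0.03262 <1
  x=-1.875: |R|=0.06934 <1
  x=-4.522: |R|=1.16411 >1
  x=-4.413: |R|=1.04992 >1
  x=-4.404: |R|=1.04074 >1
Interval (-4.3636, 0).

z* = -4.3636.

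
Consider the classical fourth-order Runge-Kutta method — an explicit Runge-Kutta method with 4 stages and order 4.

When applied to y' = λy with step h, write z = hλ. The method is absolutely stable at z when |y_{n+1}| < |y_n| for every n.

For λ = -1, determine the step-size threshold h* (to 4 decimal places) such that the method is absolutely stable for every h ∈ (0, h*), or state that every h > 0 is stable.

With y'=λy (z=hλ):
  order 4, 4-stage ⇒ R(z)=1+z+z^2/2+z^3/6+z^4/24
  (e.g. R(-0.51)=0.60076, |R|=0.60076)

Solve |R(x)|<1 on ℝ⁻.
x=-0.51: |R|=0.6008
|R(-2.39)|=0.5502 |R(-2.22)|=0.4327 |R(-1.98)|=0.3269
Bisect:
  x_lo=-3.5799 |R|=3.0249  x_hi=-0.1091 |R|=0.8966
  mid=-1.84451 |R|=0.29299 →hi
  mid=-2.71221 |R|=0.89530 →hi
  mid=-3.14606 |R|=1.69486 →lo
  mid=-2.92914 |R|=1.23944 →lo
  mid=-2.82068 |R|=1.05467 →lo
  mid=-2.76645 |R|=0.97195 →hi
  mid=-2.79356 |R|=1.01254 →lo
  ...
  [-2.78530,-2.78509] ⇒ x*=-2.7853
Interval (-2.7853, 0).

(-2.7853,0); λ=-1 ⇒ h* = 2.7853.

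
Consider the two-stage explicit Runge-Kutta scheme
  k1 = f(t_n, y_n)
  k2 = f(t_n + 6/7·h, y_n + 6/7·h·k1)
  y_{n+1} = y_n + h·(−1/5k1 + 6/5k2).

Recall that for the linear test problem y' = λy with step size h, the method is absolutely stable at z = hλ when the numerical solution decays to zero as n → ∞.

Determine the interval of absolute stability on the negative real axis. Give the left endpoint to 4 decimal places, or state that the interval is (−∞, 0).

On y'=λy, z=hλ:
  k1=λy_n ⇒ h·k1=z·y_n;  k2=λ(1+6/7z)y_n ⇒ h·k2=z(1+6/7z)y_n
  y_{n+1}/y_n = 1 − 1/5z + 6/5z(1+6/7z) = 1 + z + 36/35z²
  ⇒ R(z) = 1 + z + 36/35z².

Solve |R(x)|<1 on ℝ⁻.
x=-0.52: |R|=0.7581
R=1: x+36/35x²=0 ⇒ x=−35/36=-0.9722; min R=1−1/(4·36/35)=0.7569>−1
Confirm numerically:
  x=-0.683: |R|=0.79682 <1
  x=-0.635: |R|=0.77975 <1
  x=-0.626: |R|=0.77707 <1
  x=-0.455: |R|=0.75794 <1
  x=-1.333: |R|=1.49466 >1
  x=-1.035: |R|=1.06683 >1
Interval (-0.9722, 0).

z∈(-0.9722,0).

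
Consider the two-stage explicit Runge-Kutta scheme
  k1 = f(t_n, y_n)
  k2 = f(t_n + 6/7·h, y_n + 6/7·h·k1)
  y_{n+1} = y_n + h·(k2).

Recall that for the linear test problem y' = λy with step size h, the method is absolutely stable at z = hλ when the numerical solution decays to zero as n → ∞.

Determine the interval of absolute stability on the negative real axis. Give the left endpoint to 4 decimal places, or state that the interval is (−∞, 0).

Set f=λy, z=hλ:
  k1=λy_n ⇒ h·k1=z·y_n;  k2=λ(1+6/7z)y_n ⇒ h·k2=z(1+6/7z)y_n
  y_{n+1}/y_n = 1 + z(1+6/7z) = 1 + z + 6/7z²
  Hence R(z) = 1 + z + 6/7z².

Need |R(x)|<1, x<0.
x=-0.76: |R|=0.7351
R=1: x+6/7x²=0 ⇒ x=−7/6=-1.1667; min R=1−1/(4·6/7)=0.7083>−1
Confirm numerically:
  x=-1.119: |R|=0.95428 <1
  x=-1.070: |R|=0.91134 <1
  x=-1.043: |R|=0.88944 <1
  x=-0.551: |R|=0.70923 <1
  x=-1.499: |R|=1.42700 >1
  x=-1.480: |R|=1.39749 >1
Interval (-1.1667, 0).

z∈(-1.1667,0).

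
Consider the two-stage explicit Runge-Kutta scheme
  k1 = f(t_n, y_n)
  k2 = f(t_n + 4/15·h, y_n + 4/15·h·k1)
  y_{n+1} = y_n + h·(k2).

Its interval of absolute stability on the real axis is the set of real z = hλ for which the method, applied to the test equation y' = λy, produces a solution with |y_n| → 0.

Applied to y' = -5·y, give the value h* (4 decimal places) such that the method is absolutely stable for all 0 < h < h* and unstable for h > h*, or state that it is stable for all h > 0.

(-3.7500,0); λ=-5 ⇒ h* = (15/4)/5 = 0.7500.

On y'=λy, z=hλ:
  k1=λy_n ⇒ h·k1=z·y_n;  k2=λ(1+4/15z)y_n ⇒ h·k2=z(1+4/15z)y_n
  y_{n+1}/y_n = 1 + z(1+4/15z) = 1 + z + 4/15z²
  so R(z) = 1 + z + 4/15z².

Find x<0 with |R(x)|<1.
x=-1.62: |R|=0.0798
R=1: x+4/15x²=0 ⇒ x=−15/4=-3.7500; min R=1−1/(4·4/15)=0.0625>−1
Confirm numerically:
  x=-3.261: |R|=0.57477 <1
  x=-2.230: |R|=0.09611 <1
  x=-1.783: |R|=0.06476 <1
  x=-4.276: |R|=1.59978 >1
  x=-4.268: |R|=1.58955 >1
  x=-3.870: |R|=1.12384 >1
Interval (-3.7500, 0).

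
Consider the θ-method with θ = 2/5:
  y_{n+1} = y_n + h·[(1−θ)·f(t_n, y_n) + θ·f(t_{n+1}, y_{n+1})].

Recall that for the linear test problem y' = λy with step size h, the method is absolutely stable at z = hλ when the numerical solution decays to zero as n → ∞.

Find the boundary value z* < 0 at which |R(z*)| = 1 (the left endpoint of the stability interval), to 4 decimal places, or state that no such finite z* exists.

Set f=λy, z=hλ:
  y_{n+1} = y_n + z·[3/5·y_n + 2/5·y_{n+1}] ⇒ (1 − 2/5z)y_{n+1} = (1 + 3/5z)y_n
  R(z) = (1 + 3/5z)/(1 − 2/5z).

Need |R(x)|<1, x<0.
x=-1.22: |R|=0.1801
R=−1: 1+3/5x = −1+2/5x ⇒ -1/5x=2 ⇒ x=2/(-1/5)=-10.0000
Confirm numerically:
  x=-9.423: |R|=0.97580 <1
  x=-8.102: |R|=0.91049 <1
  x=-6.839: |R|=0.83076 <1
  x=-5.234: |R|=0.69188 <1
  x=-10.484: |R|=1.01864 >1
  x=-10.179: |R|=1.00706 >1
  x=-10.103: |R|=1.00409 >1
Interval (-10.0000, 0).

z* = -10.0000.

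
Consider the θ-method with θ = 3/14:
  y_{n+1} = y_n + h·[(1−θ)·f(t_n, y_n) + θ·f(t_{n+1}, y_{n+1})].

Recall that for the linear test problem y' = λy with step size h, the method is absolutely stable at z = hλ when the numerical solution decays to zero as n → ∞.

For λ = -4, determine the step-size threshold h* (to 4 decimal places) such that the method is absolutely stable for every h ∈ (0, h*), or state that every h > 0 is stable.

(-3.5000,0); λ=-4 ⇒ h* = (7/2)/4 = 0.8750.

Test eqn y'=λy, z=hλ:
  y_{n+1} = y_n + z·[11/14·y_n + 3/14·y_{n+1}] ⇒ (1 − 3/14z)y_{n+1} = (1 + 11/14z)y_n
  R(z) = (1 + 11/14z)/(1 − 3/14z).

Boundary: |R(x)|=1, x<0.
x=-1.36: |R|=0.0531
R=−1: 1+11/14x = −1+3/14x ⇒ -4/7x=2 ⇒ x=2/(-4/7)=-3.5000
Confirm numerically:
  x=-2.619: |R|=0.67754 <1
  x=-2.549: |R|=0.64854 <1
  x=-2.173: |R|=0.48263 <1
  x=-4.061: |R|=1.17141 >1
  x=-3.867: |R|=1.11468 >1
Interval (-3.5000, 0).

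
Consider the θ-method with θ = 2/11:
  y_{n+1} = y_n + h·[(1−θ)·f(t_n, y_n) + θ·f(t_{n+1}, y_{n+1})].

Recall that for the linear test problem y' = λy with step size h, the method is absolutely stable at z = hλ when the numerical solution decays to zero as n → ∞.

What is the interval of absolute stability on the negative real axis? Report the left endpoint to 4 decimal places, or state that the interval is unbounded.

z∈(-3.1429,0).

On y'=λy, z=hλ:
  y_{n+1} = y_n + z·[9/11·y_n + 2/11·y_{n+1}] ⇒ (1 − 2/11z)y_{n+1} = (1 + 9/11z)y_n
  Hence R(z) = (1 + 9/11z)/(1 − 2/11z).

Need |R(x)|<1, x<0.
x=-0.97: |R|=0.1754
R=−1: 1+9/11x = −1+2/11x ⇒ -7/11x=2 ⇒ x=2/(-7/11)=-3.1429
Confirm numerically:
  x=-2.572: |R|=0.75248 <1
  x=-2.017: |R|=0.47579 <1
  x=-1.528: |R|=0.19579 <1
  x=-3.724: |R|=1.22051 >1
  x=-3.626: |R|=1.18529 >1
  x=-3.337: |R|=1.07689 >1
Stable set (-3.1429, 0).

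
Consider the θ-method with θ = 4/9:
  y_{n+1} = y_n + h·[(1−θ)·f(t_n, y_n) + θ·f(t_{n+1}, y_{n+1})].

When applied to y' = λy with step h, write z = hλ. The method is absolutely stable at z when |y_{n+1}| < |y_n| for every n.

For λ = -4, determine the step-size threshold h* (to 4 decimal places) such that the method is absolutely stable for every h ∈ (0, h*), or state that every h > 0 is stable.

(-18.0000,0); λ=-4 ⇒ h* = (18)/4 = 4.5000.

With y'=λy (z=hλ):
  y_{n+1} = y_n + z·[5/9·y_n + 4/9·y_{n+1}] ⇒ (1 − 4/9z)y_{n+1} = (1 + 5/9z)y_n
  R(z) = (1 + 5/9z)/(1 − 4/9z).

Need |R(x)|<1, x<0.
x=-0.43: |R|=0.6390
R=−1: 1+5/9x = −1+4/9x ⇒ -1/9x=2 ⇒ x=2/(-1/9)=-18.0000
Confirm numerically:
  x=-17.666: |R|=0.99581 <1
  x=-16.992: |R|=0.98690 <1
  x=-12.144: |R|=0.89829 <1
  x=-11.940: |R|=0.89323 <1
  x=-18.445: |R|=1.00538 >1
  x=-18.112: |R|=1.00138 >1
So |R|<1 on (-18.0000, 0).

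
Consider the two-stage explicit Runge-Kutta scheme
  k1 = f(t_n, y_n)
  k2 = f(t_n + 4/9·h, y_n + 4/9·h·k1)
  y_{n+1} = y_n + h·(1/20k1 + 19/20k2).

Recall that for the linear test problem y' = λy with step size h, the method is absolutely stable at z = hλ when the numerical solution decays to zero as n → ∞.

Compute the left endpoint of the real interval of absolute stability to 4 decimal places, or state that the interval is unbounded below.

left endpoint -2.3684.

With y'=λy (z=hλ):
  k1=λy_n ⇒ h·k1=z·y_n;  k2=λ(1+4/9z)y_n ⇒ h·k2=z(1+4/9z)y_n
  y_{n+1}/y_n = 1 + 1/20z + 19/20z(1+4/9z) = 1 + z + 19/45z²
  so R(z) = 1 + z + 19/45z².

Boundary: |R(x)|=1, x<0.
x=-0.62: |R|=0.5423
R=1: x+19/45x²=0 ⇒ x=−45/19=-2.3684; min R=1−1/(4·19/45)=0.4079>−1
Confirm numerically:
  x=-2.257: |R|=0.89382 <1
  x=-2.022: |R|=0.70425 <1
  x=-1.812: |R|=0.57430 <1
  x=-1.613: |R|=0.48552 <1
  x=-2.761: |R|=1.45765 >1
  x=-2.426: |R|=1.05898 >1
Interval (-2.3684, 0).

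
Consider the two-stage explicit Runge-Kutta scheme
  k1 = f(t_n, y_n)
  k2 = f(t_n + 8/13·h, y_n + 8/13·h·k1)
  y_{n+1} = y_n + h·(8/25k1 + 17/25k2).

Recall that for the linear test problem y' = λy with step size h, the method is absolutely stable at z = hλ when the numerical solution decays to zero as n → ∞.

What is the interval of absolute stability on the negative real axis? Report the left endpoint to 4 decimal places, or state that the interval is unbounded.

(-2.3897, 0).

Set f=λy, z=hλ:
  k1=λy_n ⇒ h·k1=z·y_n;  k2=λ(1+8/13z)y_n ⇒ h·k2=z(1+8/13z)y_n
  y_{n+1}/y_n = 1 + 8/25z + 17/25z(1+8/13z) = 1 + z + 136/325z²
  so R(z) = 1 + z + 136/325z².

Boundary: |R(x)|=1, x<0.
x=-1.32: |R|=0.4091
R=1: x+136/325x²=0 ⇒ x=−325/136=-2.3897; min R=1−1/(4·136/325)=0.4026>−1
Confirm numerically:
  x=-1.661: |R|=0.49350 <1
  x=-1.499: |R|=0.44128 <1
  x=-1.183: |R|=0.40263 <1
  x=-1.016: |R|=0.41596 <1
  x=-2.875: |R|=1.58385 >1
  x=-2.575: |R|=1.19966 >1
  x=-2.472: |R|=1.08513 >1
Interval (-2.3897, 0).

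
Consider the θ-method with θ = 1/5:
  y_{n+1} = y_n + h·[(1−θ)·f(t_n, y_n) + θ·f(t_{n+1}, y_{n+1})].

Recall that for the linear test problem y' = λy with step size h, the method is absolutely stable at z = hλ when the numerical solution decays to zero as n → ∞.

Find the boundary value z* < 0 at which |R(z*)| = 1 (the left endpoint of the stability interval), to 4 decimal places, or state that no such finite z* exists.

left endpoint -3.3333.

With y'=λy (z=hλ):
  y_{n+1} = y_n + z·[4/5·y_n + 1/5·y_{n+1}] ⇒ (1 − 1/5z)y_{n+1} = (1 + 4/5z)y_n
  so R(z) = (1 + 4/5z)/(1 − 1/5z).

Solve |R(x)|<1 on ℝ⁻.
x=-1.63: |R|=0.2293
R=−1: 1+4/5x = −1+1/5x ⇒ -3/5x=2 ⇒ x=2/(-3/5)=-3.3333
Confirm numerically:
  x=-2.707: |R|=0.75620 <1
  x=-2.601: |R|=0.71096 <1
  x=-2.495: |R|=0.66444 <1
  x=-1.447: |R|=0.12223 <1
  x=-3.784: |R|=1.15392 >1
  x=-3.571: |R|=1.08319 >1
Stable set (-3.3333, 0).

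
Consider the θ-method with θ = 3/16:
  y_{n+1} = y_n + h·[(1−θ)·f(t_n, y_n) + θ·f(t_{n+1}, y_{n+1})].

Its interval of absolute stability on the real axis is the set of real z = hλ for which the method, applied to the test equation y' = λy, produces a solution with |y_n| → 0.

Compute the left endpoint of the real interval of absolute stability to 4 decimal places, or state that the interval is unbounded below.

left endpoint -3.2000.

With y'=λy (z=hλ):
  y_{n+1} = y_n + z·[13/16·y_n + 3/16·y_{n+1}] ⇒ (1 − 3/16z)y_{n+1} = (1 + 13/16z)y_n
  R(z) = (1 + 13/16z)/(1 − 3/16z).

Need |R(x)|<1, x<0.
x=-1.7: |R|=0.2891
R=−1: 1+13/16x = −1+3/16x ⇒ -5/8x=2 ⇒ x=2/(-5/8)=-3.2000
Confirm numerically:
  x=-2.864: |R|=0.86337 <1
  x=-2.469: |R|=0.68770 <1
  x=-1.914: |R|=0.40852 <1
  x=-3.698: |R|=1.18380 >1
  x=-3.574: |R|=1.13996 >1
  x=-3.372: |R|=1.06586 >1
So |R|<1 on (-3.2000, 0).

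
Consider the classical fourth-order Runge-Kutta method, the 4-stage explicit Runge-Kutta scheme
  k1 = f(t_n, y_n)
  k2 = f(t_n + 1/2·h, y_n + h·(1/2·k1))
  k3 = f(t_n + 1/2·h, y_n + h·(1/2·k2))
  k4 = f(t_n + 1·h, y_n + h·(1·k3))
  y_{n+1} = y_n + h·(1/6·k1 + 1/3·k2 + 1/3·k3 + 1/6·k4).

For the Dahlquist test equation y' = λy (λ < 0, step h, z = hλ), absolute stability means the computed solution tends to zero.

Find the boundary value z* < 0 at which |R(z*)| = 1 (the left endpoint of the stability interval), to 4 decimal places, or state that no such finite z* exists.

left endpoint -2.7853.

Set f=λy, z=hλ:
  order 4, 4-stage ⇒ R(z)=1+z+z^2/2+z^3/6+z^4/24
  (e.g. R(-0.44)=0.64416, |R|=0.64416)

Need |R(x)|<1, x<0.
x=-0.44: |R|=0.6442
|R(-2.7)|=0.8788 |R(-2.31)|=0.4901 |R(-2.13)|=0.3855
Bisect:
  x_lo=-3.6396 |R|=3.2596  x_hi=-0.3905 |R|=0.6768
  mid=-2.01501 |R|=0.33845 →hi
  mid=-2.82728 |R|=1.06518 →lo
  mid=-2.42115 |R|=0.57616 →hi
  mid=-2.62422 |R|=0.78309 →hi
  mid=-2.72575 |R|=0.91388 →hi
  mid=-2.77652 |R|=0.98685 →hi
  mid=-2.80190 |R|=1.02533 →lo
  ...
  [-2.78544,-2.78524] ⇒ x*=-2.7853
Interval (-2.7853, 0).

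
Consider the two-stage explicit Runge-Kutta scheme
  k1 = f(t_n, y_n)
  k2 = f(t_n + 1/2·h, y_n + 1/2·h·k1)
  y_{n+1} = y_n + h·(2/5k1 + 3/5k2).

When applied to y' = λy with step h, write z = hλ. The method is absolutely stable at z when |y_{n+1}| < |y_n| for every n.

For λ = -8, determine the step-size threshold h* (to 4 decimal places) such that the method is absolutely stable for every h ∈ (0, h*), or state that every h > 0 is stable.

(-3.3333,0); λ=-8 ⇒ h* = (10/3)/8 = 0.4167.

With y'=λy (z=hλ):
  k1=λy_n ⇒ h·k1=z·y_n;  k2=λ(1+1/2z)y_n ⇒ h·k2=z(1+1/2z)y_n
  y_{n+1}/y_n = 1 + 2/5z + 3/5z(1+1/2z) = 1 + z + 3/10z²
  Hence R(z) = 1 + z + 3/10z².

Boundary: |R(x)|=1, x<0.
x=-0.45: |R|=0.6108
R=1: x+3/10x²=0 ⇒ x=−10/3=-3.3333; min R=1−1/(4·3/10)=0.1667>−1
Confirm numerically:
  x=-2.073: |R|=0.21620 <1
  x=-2.034: |R|=0.20715 <1
  x=-1.843: |R|=0.17599 <1
  x=-1.656: |R|=0.16670 <1
  x=-3.647: |R|=1.34318 >1
  x=-3.442: |R|=1.11221 >1
Interval (-3.3333, 0).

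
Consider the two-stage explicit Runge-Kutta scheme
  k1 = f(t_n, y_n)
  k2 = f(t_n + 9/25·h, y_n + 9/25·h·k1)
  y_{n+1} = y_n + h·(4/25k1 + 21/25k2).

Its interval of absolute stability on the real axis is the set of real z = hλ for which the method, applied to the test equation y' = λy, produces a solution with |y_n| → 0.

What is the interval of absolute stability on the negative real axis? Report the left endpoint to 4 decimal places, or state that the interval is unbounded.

With y'=λy (z=hλ):
  k1=λy_n ⇒ h·k1=z·y_n;  k2=λ(1+9/25z)y_n ⇒ h·k2=z(1+9/25z)y_n
  y_{n+1}/y_n = 1 + 4/25z + 21/25z(1+9/25z) = 1 + z + 189/625z²
  ⇒ R(z) = 1 + z + 189/625z².

Boundary: |R(x)|=1, x<0.
x=-1.64: |R|=0.1733
R=1: x+189/625x²=0 ⇒ x=−625/189=-3.3069; min R=1−1/(4·189/625)=0.1733>−1
Confirm numerically:
  x=-3.129: |R|=0.83169 <1
  x=-2.973: |R|=0.69983 <1
  x=-2.694: |R|=0.50071 <1
  x=-1.831: |R|=0.18281 <1
  x=-3.835: |R|=1.61246 >1
  x=-3.831: |R|=1.60719 >1
Interval (-3.3069, 0).

z∈(-3.3069,0).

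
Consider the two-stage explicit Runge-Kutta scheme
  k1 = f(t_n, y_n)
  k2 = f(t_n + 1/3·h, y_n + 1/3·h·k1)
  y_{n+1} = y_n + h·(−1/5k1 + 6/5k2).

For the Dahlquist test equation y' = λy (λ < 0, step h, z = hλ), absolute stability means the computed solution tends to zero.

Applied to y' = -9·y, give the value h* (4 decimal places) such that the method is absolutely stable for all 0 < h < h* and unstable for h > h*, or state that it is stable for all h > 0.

(-2.5000,0); λ=-9 ⇒ h* = (5/2)/9 = 0.2778.

On y'=λy, z=hλ:
  k1=λy_n ⇒ h·k1=z·y_n;  k2=λ(1+1/3z)y_n ⇒ h·k2=z(1+1/3z)y_n
  y_{n+1}/y_n = 1 − 1/5z + 6/5z(1+1/3z) = 1 + z + 2/5z²
  so R(z) = 1 + z + 2/5z².

Find x<0 with |R(x)|<1.
x=-0.98: |R|=0.4042
R=1: x+2/5x²=0 ⇒ x=−5/2=-2.5000; min R=1−1/(4·2/5)=0.3750>−1
Confirm numerically:
  x=-2.357: |R|=0.86518 <1
  x=-1.962: |R|=0.57778 <1
  x=-1.254: |R|=0.37501 <1
  x=-2.801: |R|=1.33724 >1
  x=-2.655: |R|=1.16461 >1
  x=-2.561: |R|=1.06249 >1
Stable set (-2.5000, 0).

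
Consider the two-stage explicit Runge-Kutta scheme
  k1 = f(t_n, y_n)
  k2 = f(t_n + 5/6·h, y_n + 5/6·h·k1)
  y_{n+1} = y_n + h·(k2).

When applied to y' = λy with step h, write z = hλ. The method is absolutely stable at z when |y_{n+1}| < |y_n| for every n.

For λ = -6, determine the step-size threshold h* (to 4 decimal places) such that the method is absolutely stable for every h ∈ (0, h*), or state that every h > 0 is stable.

With y'=λy (z=hλ):
  k1=λy_n ⇒ h·k1=z·y_n;  k2=λ(1+5/6z)y_n ⇒ h·k2=z(1+5/6z)y_n
  y_{n+1}/y_n = 1 + z(1+5/6z) = 1 + z + 5/6z²
  R(z) = 1 + z + 5/6z².

Solve |R(x)|<1 on ℝ⁻.
x=-1.02: |R|=0.8470
R=1: x+5/6x²=0 ⇒ x=−6/5=-1.2000; min R=1−1/(4·5/6)=0.7000>−1
Confirm numerically:
  x=-1.158: |R|=0.95947 <1
  x=-1.124: |R|=0.92881 <1
  x=-0.735: |R|=0.71519 <1
  x=-1.746: |R|=1.79443 >1
  x=-1.413: |R|=1.25081 >1
  x=-1.248: |R|=1.04992 >1
So |R|<1 on (-1.2000, 0).

(-1.2000,0); λ=-6 ⇒ h* = (6/5)/6 = 0.2000.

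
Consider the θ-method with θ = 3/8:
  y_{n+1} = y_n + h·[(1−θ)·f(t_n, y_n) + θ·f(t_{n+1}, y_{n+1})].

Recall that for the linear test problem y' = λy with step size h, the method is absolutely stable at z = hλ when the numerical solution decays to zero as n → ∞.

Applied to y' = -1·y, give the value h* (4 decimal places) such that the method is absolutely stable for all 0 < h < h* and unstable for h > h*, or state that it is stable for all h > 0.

On y'=λy, z=hλ:
  y_{n+1} = y_n + z·[5/8·y_n + 3/8·y_{n+1}] ⇒ (1 − 3/8z)y_{n+1} = (1 + 5/8z)y_n
  R(z) = (1 + 5/8z)/(1 − 3/8z).

Need |R(x)|<1, x<0.
x=-1.39: |R|=0.0863
R=−1: 1+5/8x = −1+3/8x ⇒ -1/4x=2 ⇒ x=2/(-1/4)=-8.0000
Confirm numerically:
  x=-6.292: |R|=0.87290 <1
  x=-5.340: |R|=0.77852 <1
  x=-4.126: |R|=0.61979 <1
  x=-8.344: |R|=1.02083 >1
  x=-8.247: |R|=1.01509 >1
  x=-8.083: |R|=1.00515 >1
So |R|<1 on (-8.0000, 0).

(-8.0000,0); λ=-1 ⇒ h* = (8)/1 = 8.0000.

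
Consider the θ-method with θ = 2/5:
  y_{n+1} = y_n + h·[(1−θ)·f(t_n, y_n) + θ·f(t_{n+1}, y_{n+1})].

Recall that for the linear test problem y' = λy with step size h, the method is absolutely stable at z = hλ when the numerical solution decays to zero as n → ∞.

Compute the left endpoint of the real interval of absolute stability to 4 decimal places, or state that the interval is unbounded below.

left endpoint -10.0000.

Test eqn y'=λy, z=hλ:
  y_{n+1} = y_n + z·[3/5·y_n + 2/5·y_{n+1}] ⇒ (1 − 2/5z)y_{n+1} = (1 + 3/5z)y_n
  ⇒ R(z) = (1 + 3/5z)/(1 − 2/5z).

Find x<0 with |R(x)|<1.
x=-1.54: |R|=0.0470
R=−1: 1+3/5x = −1+2/5x ⇒ -1/5x=2 ⇒ x=2/(-1/5)=-10.0000
Confirm numerically:
  x=-9.934: |R|=0.99735 <1
  x=-7.464: |R|=0.87274 <1
  x=-5.289: |R|=0.69759 <1
  x=-10.563: |R|=1.02155 >1
  x=-10.553: |R|=1.02118 >1
  x=-10.371: |R|=1.01441 >1
Stable set (-10.0000, 0).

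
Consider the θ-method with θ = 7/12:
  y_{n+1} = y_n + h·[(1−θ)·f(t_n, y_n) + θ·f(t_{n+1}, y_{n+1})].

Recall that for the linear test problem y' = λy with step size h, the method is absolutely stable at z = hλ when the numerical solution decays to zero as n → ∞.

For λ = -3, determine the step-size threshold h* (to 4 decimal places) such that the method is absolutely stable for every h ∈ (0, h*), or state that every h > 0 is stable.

(−∞, 0) — no finite endpoint. Any h>0 works for λ=-3.

Set f=λy, z=hλ:
  y_{n+1} = y_n + z·[5/12·y_n + 7/12·y_{n+1}] ⇒ (1 − 7/12z)y_{n+1} = (1 + 5/12z)y_n
  so R(z) = (1 + 5/12z)/(1 − 7/12z).

Find x<0 with |R(x)|<1.
x=-1.45: |R|=0.2144
x=-2: |R|=0.0769
x=-10: |R|=0.4634
x=-100: |R|=0.6854
θ=7/12≥1/2 ⇒ |1+5/12x|<|1−7/12x| ∀x<0 ⇒ interval (−∞,0).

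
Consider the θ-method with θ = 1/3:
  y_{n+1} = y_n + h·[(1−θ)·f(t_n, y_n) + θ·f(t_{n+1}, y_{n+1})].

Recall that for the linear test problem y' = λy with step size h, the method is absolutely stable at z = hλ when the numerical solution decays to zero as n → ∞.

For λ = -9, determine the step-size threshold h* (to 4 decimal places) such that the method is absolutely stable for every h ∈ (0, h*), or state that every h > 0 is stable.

(-6.0000,0); λ=-9 ⇒ h* = (6)/9 = 0.6667.

Set f=λy, z=hλ:
  y_{n+1} = y_n + z·[2/3·y_n + 1/3·y_{n+1}] ⇒ (1 − 1/3z)y_{n+1} = (1 + 2/3z)y_n
  Hence R(z) = (1 + 2/3z)/(1 − 1/3z).

Find x<0 with |R(x)|<1.
x=-1.27: |R|=0.1077
R=−1: 1+2/3x = −1+1/3x ⇒ -1/3x=2 ⇒ x=2/(-1/3)=-6.0000
Confirm numerically:
  x=-5.367: |R|=0.92435 <1
  x=-4.538: |R|=0.80605 <1
  x=-3.578: |R|=0.63180 <1
  x=-3.159: |R|=0.53872 <1
  x=-6.310: |R|=1.03330 >1
  x=-6.244: |R|=1.02640 >1
  x=-6.096: |R|=1.01055 >1
So |R|<1 on (-6.0000, 0).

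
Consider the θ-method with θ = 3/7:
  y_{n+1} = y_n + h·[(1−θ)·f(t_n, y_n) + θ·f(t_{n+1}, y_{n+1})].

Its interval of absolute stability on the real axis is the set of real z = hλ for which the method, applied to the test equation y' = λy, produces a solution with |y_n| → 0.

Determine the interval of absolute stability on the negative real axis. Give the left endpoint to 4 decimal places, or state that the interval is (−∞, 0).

Test eqn y'=λy, z=hλ:
  y_{n+1} = y_n + z·[4/7·y_n + 3/7·y_{n+1}] ⇒ (1 − 3/7z)y_{n+1} = (1 + 4/7z)y_n
  R(z) = (1 + 4/7z)/(1 − 3/7z).

Boundary: |R(x)|=1, x<0.
x=-1.69: |R|=0.0199
R=−1: 1+4/7x = −1+3/7x ⇒ -1/7x=2 ⇒ x=2/(-1/7)=-14.0000
Confirm numerically:
  x=-12.165: |R|=0.95781 <1
  x=-11.270: |R|=0.93310 <1
  x=-10.997: |R|=0.92491 <1
  x=-9.387: |R|=0.86880 <1
  x=-14.578: |R|=1.01139 >1
  x=-14.544: |R|=1.01074 >1
  x=-14.058: |R|=1.00118 >1
So |R|<1 on (-14.0000, 0).

z∈(-14.0000,0).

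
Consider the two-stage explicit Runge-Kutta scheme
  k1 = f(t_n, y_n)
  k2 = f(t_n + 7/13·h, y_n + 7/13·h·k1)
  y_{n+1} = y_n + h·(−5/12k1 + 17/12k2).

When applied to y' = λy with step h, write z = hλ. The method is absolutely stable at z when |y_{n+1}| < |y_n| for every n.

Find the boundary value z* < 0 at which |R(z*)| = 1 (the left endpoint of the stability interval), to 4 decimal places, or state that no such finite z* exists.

Test eqn y'=λy, z=hλ:
  k1=λy_n ⇒ h·k1=z·y_n;  k2=λ(1+7/13z)y_n ⇒ h·k2=z(1+7/13z)y_n
  y_{n+1}/y_n = 1 − 5/12z + 17/12z(1+7/13z) = 1 + z + 119/156z²
  ⇒ R(z) = 1 + z + 119/156z².

Solve |R(x)|<1 on ℝ⁻.
x=-1.63: |R|=1.3967
R=1: x+119/156x²=0 ⇒ x=−156/119=-1.3109; min R=1−1/(4·119/156)=0.6723>−1
Confirm numerically:
  x=-0.984: |R|=0.75461 <1
  x=-0.670: |R|=0.67243 <1
  x=-0.658: |R|=0.67227 <1
  x=-0.588: |R|=0.67574 <1
  x=-1.887: |R|=1.82923 >1
  x=-1.847: |R|=1.75529 >1
  x=-1.422: |R|=1.12049 >1
Interval (-1.3109, 0).

z* = -1.3109.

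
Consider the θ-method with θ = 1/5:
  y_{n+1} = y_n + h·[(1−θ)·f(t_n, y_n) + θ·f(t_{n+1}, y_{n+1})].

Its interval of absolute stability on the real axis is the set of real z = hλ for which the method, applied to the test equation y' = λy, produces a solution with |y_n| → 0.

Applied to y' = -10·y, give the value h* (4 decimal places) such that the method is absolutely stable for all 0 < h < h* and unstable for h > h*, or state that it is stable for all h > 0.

Test eqn y'=λy, z=hλ:
  y_{n+1} = y_n + z·[4/5·y_n + 1/5·y_{n+1}] ⇒ (1 − 1/5z)y_{n+1} = (1 + 4/5z)y_n
  ⇒ R(z) = (1 + 4/5z)/(1 − 1/5z).

Boundary: |R(x)|=1, x<0.
x=-0.73: |R|=0.3630
R=−1: 1+4/5x = −1+1/5x ⇒ -3/5x=2 ⇒ x=2/(-3/5)=-3.3333
Confirm numerically:
  x=-2.798: |R|=0.79405 <1
  x=-2.333: |R|=0.59075 <1
  x=-1.460: |R|=0.13003 <1
  x=-3.722: |R|=1.13368 >1
  x=-3.698: |R|=1.12578 >1
  x=-3.443: |R|=1.03897 >1
So |R|<1 on (-3.3333, 0).

(-3.3333,0); λ=-10 ⇒ h* = (10/3)/10 = 0.3333.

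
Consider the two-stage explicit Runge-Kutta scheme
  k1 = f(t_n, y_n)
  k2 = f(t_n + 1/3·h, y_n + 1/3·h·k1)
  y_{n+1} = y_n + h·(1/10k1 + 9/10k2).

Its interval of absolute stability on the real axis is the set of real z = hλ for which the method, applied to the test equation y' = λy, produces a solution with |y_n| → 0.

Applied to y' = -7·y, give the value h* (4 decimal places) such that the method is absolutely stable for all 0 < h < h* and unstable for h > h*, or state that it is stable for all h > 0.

With y'=λy (z=hλ):
  k1=λy_n ⇒ h·k1=z·y_n;  k2=λ(1+1/3z)y_n ⇒ h·k2=z(1+1/3z)y_n
  y_{n+1}/y_n = 1 + 1/10z + 9/10z(1+1/3z) = 1 + z + 3/10z²
  ⇒ R(z) = 1 + z + 3/10z².

Need |R(x)|<1, x<0.
x=-1.48: |R|=0.1771
R=1: x+3/10x²=0 ⇒ x=−10/3=-3.3333; min R=1−1/(4·3/10)=0.1667>−1
Confirm numerically:
  x=-3.083: |R|=0.76847 <1
  x=-2.554: |R|=0.40287 <1
  x=-1.475: |R|=0.17769 <1
  x=-3.922: |R|=1.69263 >1
  x=-3.903: |R|=1.66702 >1
  x=-3.896: |R|=1.65764 >1
So |R|<1 on (-3.3333, 0).

(-3.3333,0); λ=-7 ⇒ h* = (10/3)/7 = 0.4762.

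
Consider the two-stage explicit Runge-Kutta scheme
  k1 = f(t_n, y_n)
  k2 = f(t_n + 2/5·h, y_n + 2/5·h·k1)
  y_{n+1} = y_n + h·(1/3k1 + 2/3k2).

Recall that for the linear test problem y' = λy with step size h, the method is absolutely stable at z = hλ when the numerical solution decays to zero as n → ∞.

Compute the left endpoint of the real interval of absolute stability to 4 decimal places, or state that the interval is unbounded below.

z* = -3.7500.

With y'=λy (z=hλ):
  k1=λy_n ⇒ h·k1=z·y_n;  k2=λ(1+2/5z)y_n ⇒ h·k2=z(1+2/5z)y_n
  y_{n+1}/y_n = 1 + 1/3z + 2/3z(1+2/5z) = 1 + z + 4/15z²
  so R(z) = 1 + z + 4/15z².

Need |R(x)|<1, x<0.
x=-0.85: |R|=0.3427
R=1: x+4/15x²=0 ⇒ x=−15/4=-3.7500; min R=1−1/(4·4/15)=0.0625>−1
Confirm numerically:
  x=-3.703: |R|=0.95359 <1
  x=-2.954: |R|=0.37296 <1
  x=-2.606: |R|=0.20500 <1
  x=-2.548: |R|=0.18328 <1
  x=-4.084: |R|=1.36375 >1
  x=-3.937: |R|=1.19633 >1
Stable set (-3.7500, 0).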